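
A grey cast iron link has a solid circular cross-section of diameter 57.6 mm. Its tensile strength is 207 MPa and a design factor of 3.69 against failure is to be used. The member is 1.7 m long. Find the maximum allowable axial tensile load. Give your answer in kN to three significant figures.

σ_allow = 207/3.69 = 56.10 MPa.
A = πd²/4 = π×57.6²/4 = 2606 mm².
F_allow = σ_allow × A = 56.10×2606 = 146200 N.

F_allow = 146 kN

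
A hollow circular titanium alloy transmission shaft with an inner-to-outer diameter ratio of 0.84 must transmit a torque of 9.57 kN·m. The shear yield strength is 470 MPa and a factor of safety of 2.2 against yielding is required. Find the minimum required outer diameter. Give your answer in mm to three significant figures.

d_o = 76.9 mm

τ_allow = 470/2.2 = 213.6 MPa.
For a hollow shaft τ = 16T/[πd_o³(1−k⁴)] with k = 0.84, so 1−k⁴ = 0.5021.
d_o³ = 16T/[π τ_allow (1−k⁴)] = 16×9570000/(π×213.6×0.5021) = 454400 mm³.
d_o = 76.88 mm.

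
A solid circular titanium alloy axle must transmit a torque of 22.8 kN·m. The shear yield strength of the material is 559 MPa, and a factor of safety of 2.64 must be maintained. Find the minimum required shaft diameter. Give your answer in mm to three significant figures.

d = 81.9 mm

Allowable shear stress τ_allow = 559/2.64 = 211.7 MPa.
For a solid shaft τ = 16T/(πd³), so d³ = 16T/(π τ_allow) = 16×2.2800×10^7/(π×211.7) = 548400 mm³.
d = (548400)^(1/3) = 81.85 mm.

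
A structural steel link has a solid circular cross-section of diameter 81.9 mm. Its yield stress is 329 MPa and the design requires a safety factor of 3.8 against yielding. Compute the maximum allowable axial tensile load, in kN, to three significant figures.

σ_allow = 329/3.8 = 86.58 MPa.
A = πd²/4 = π×81.9²/4 = 5268 mm².
F_allow = σ_allow × A = 86.58×5268 = 456100 N.

F_allow = 456 kN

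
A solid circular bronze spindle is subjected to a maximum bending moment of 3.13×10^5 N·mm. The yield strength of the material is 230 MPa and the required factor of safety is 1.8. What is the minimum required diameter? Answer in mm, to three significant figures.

σ_allow = 230/1.8 = 127.8 MPa.
For a solid circular section σ = 32M/(πd³), so d³ = 32M/(π σ_allow) = 32×313000/(π×127.8) = 24950 mm³.
d = 29.22 mm.

d = 29.2 mm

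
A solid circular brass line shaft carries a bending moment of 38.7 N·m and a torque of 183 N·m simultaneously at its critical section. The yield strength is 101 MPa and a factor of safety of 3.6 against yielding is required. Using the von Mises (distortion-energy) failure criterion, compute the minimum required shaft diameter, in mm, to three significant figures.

d = 39.0 mm

σ_allow = σ_y/n = 101/3.6 = 28.06 MPa.
For a solid shaft σ_b = 32M/(πd³) and τ = 16T/(πd³), so the von Mises stress is σ' = (16/πd³)·√(4M²+3T²).
√(4M²+3T²) = √(4×(38700)² + 3×(183000)²) = 326300 N·mm.
d³ = 16×326300/(π×28.06) = 59230 mm³.
d = 38.98 mm.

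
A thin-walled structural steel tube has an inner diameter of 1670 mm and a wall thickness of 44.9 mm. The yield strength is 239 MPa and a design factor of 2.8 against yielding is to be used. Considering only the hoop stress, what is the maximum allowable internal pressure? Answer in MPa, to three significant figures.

p_allow = 4.59 MPa

σ_allow = 239/2.8 = 85.36 MPa.
σ_h = pD/(2t) → p_allow = 2σ_allow t/D = 2×85.36×44.9/1670 = 4.590 MPa.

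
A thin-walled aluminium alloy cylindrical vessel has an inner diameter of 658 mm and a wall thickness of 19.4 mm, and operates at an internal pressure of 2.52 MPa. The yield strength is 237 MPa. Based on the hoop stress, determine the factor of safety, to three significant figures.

n = 5.55

σ_h = pD/(2t) = 2.52×658/(2×19.4) = 42.74 MPa.
n = 237/42.74 = 5.546.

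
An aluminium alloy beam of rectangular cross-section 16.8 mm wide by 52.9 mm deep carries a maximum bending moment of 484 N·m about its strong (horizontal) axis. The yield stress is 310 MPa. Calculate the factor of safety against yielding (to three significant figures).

Section modulus S = bh²/6 = 16.8×52.9²/6 = 7836 mm³.
σ = M/S = 484000/7836 = 61.77 MPa.
n = 310/61.77 = 5.019.

n = 5.02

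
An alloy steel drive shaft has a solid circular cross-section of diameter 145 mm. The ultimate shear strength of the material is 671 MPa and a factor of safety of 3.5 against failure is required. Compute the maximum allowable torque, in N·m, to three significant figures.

T_allow = 1.15×10^5 N·m

τ_allow = 671/3.5 = 191.7 MPa.
For a solid shaft T_allow = τ_allow·πd³/16; πd³/16 = π×145³/16 = 598600 mm³.
T_allow = 191.7×598600 = 1.148×10^8 N·mm = 114800 N·m.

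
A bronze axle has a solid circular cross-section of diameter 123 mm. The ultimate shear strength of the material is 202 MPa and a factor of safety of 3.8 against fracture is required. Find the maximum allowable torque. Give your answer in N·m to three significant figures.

T_allow = 19400 N·m

τ_allow = 202/3.8 = 53.16 MPa.
For a solid shaft T_allow = τ_allow·πd³/16; πd³/16 = π×123³/16 = 365400 mm³.
T_allow = 53.16×365400 = 1.942×10^7 N·mm = 19420 N·m.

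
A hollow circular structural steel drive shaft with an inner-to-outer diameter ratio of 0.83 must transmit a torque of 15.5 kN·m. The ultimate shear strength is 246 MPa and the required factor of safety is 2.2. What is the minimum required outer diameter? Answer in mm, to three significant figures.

d_o = 110 mm

τ_allow = 246/2.2 = 111.8 MPa.
For a hollow shaft τ = 16T/[πd_o³(1−k⁴)] with k = 0.83, so 1−k⁴ = 0.5254.
d_o³ = 16T/[π τ_allow (1−k⁴)] = 16×1.5500×10^7/(π×111.8×0.5254) = 1.344×10^6 mm³.
d_o = 110.3 mm.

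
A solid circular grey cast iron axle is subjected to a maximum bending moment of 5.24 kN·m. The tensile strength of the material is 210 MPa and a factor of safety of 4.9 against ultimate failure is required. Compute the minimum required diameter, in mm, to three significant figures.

σ_allow = 210/4.9 = 42.86 MPa.
For a solid circular section σ = 32M/(πd³), so d³ = 32M/(π σ_allow) = 32×5240000/(π×42.86) = 1.245×10^6 mm³.
d = 107.6 mm.

d = 108 mm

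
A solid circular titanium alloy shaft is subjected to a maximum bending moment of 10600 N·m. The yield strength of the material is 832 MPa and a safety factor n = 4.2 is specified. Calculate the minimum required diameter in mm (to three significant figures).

σ_allow = 832/4.2 = 198.1 MPa.
For a solid circular section σ = 32M/(πd³), so d³ = 32M/(π σ_allow) = 32×1.0600×10^7/(π×198.1) = 545000 mm³.
d = 81.69 mm.

d = 81.7 mm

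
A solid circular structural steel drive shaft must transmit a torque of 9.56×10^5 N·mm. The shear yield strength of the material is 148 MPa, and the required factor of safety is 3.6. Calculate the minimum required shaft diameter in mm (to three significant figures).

Allowable shear stress τ_allow = 148/3.6 = 41.11 MPa.
For a solid shaft τ = 16T/(πd³), so d³ = 16T/(π τ_allow) = 16×956000/(π×41.11) = 118400 mm³.
d = (118400)^(1/3) = 49.11 mm.

d = 49.1 mm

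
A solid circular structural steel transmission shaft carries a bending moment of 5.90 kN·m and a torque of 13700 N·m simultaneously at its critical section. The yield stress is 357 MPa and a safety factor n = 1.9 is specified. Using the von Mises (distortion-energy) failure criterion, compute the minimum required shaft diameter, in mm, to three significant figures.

d = 89.6 mm

σ_allow = σ_y/n = 357/1.9 = 187.9 MPa.
For a solid shaft σ_b = 32M/(πd³) and τ = 16T/(πd³), so the von Mises stress is σ' = (16/πd³)·√(4M²+3T²).
√(4M²+3T²) = √(4×(5.900×10^6)² + 3×(1.370×10^7)²) = 2.650×10^7 N·mm.
d³ = 16×2.650×10^7/(π×187.9) = 718300 mm³.
d = 89.56 mm.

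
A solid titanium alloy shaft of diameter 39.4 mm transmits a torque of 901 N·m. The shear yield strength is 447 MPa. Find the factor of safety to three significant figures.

τ = 16T/(πd³) = 16×901000/(π×39.4³) = 75.03 MPa.
n = τ_limit/τ = 447/75.03 = 5.958.

n = 5.96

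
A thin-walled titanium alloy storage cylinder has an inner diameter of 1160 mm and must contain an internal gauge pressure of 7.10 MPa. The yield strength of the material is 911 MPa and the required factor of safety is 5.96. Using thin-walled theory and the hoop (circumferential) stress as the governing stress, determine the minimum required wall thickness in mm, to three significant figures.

σ_allow = 911/5.96 = 152.9 MPa.
Hoop stress σ_h = pD/(2t), so t = pD/(2σ_allow) = 7.10×1160/(2×152.9) = 26.94 mm.

t = 26.9 mm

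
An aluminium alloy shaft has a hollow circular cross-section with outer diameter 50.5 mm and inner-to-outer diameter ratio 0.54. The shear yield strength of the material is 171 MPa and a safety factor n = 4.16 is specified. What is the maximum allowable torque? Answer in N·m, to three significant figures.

τ_allow = 171/4.16 = 41.11 MPa.
For a hollow shaft T_allow = τ_allow·πd_o³(1−k⁴)/16 with 1−k⁴ = 0.9150, so πd_o³(1−k⁴)/16 = 23140 mm³.
T_allow = 41.11×23140 = 951100 N·mm = 951.1 N·m.

T_allow = 951 N·m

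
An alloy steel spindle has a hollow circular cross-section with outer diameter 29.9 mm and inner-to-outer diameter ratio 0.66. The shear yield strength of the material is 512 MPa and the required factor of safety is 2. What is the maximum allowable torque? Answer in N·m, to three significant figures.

τ_allow = 512/2 = 256.0 MPa.
For a hollow shaft T_allow = τ_allow·πd_o³(1−k⁴)/16 with 1−k⁴ = 0.8103, so πd_o³(1−k⁴)/16 = 4253 mm³.
T_allow = 256.0×4253 = 1.089×10^6 N·mm = 1089 N·m.

T_allow = 1090 N·m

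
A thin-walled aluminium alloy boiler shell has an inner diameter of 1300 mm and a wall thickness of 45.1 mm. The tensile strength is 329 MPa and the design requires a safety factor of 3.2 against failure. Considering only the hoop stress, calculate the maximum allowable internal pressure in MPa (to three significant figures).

σ_allow = 329/3.2 = 102.8 MPa.
σ_h = pD/(2t) → p_allow = 2σ_allow t/D = 2×102.8×45.1/1300 = 7.134 MPa.

p_allow = 7.13 MPa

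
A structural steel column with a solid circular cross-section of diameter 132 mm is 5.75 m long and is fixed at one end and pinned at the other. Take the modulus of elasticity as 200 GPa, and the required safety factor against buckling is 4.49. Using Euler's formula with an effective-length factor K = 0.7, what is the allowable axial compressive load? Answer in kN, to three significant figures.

I = πd⁴/64 = π×132⁴/64 = 1.490×10^7 mm⁴.
Effective length L_e = KL = 0.7×5.75 m = 4025 mm.
Euler critical load P_cr = π²EI/L_e² = π²×200000×1.490×10^7/4025² = 1.816×10^6 N.
P_allow = P_cr/n = 1.816×10^6/4.49 = 404400 N.

P_allow = 404 kN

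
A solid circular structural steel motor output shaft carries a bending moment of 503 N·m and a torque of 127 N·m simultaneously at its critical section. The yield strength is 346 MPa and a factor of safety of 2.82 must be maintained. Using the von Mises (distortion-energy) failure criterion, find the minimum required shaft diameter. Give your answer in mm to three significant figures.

d = 35.0 mm

σ_allow = σ_y/n = 346/2.82 = 122.7 MPa.
For a solid shaft σ_b = 32M/(πd³) and τ = 16T/(πd³), so the von Mises stress is σ' = (16/πd³)·√(4M²+3T²).
√(4M²+3T²) = √(4×(503000)² + 3×(127000)²) = 1.030×10^6 N·mm.
d³ = 16×1.030×10^6/(π×122.7) = 42740 mm³.
d = 34.96 mm.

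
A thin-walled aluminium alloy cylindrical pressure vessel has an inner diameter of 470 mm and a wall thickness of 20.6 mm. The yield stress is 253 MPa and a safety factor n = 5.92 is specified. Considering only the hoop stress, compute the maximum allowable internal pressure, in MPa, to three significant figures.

σ_allow = 253/5.92 = 42.74 MPa.
σ_h = pD/(2t) → p_allow = 2σ_allow t/D = 2×42.74×20.6/470 = 3.746 MPa.

p_allow = 3.75 MPa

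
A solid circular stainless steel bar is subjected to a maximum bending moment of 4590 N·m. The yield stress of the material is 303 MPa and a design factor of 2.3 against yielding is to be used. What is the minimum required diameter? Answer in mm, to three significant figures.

σ_allow = 303/2.3 = 131.7 MPa.
For a solid circular section σ = 32M/(πd³), so d³ = 32M/(π σ_allow) = 32×4590000/(π×131.7) = 354900 mm³.
d = 70.80 mm.

d = 70.8 mm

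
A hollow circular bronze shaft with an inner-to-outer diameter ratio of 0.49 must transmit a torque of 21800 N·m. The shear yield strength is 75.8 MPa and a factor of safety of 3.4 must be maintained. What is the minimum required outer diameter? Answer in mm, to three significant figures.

d_o = 174 mm

τ_allow = 75.8/3.4 = 22.29 MPa.
For a hollow shaft τ = 16T/[πd_o³(1−k⁴)] with k = 0.49, so 1−k⁴ = 0.9424.
d_o³ = 16T/[π τ_allow (1−k⁴)] = 16×2.1800×10^7/(π×22.29×0.9424) = 5.285×10^6 mm³.
d_o = 174.2 mm.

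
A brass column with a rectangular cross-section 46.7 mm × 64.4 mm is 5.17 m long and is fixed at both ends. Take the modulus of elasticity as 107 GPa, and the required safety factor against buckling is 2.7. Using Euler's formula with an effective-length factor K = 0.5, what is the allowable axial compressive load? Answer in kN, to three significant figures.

P_allow = 32.0 kN

Buckling occurs about the weak axis: I_min = h·b³/12 = 64.4×46.7³/12 = 546600 mm⁴ (b = 46.7 mm is the smaller dimension).
Effective length L_e = KL = 0.5×5.17 m = 2585 mm.
Euler critical load P_cr = π²EI/L_e² = π²×107000×546600/2585² = 86380 N.
P_allow = P_cr/n = 86380/2.7 = 31990 N.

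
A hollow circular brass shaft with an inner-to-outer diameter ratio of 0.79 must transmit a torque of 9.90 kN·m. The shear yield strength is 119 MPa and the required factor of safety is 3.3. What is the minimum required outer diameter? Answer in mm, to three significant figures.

τ_allow = 119/3.3 = 36.06 MPa.
For a hollow shaft τ = 16T/[πd_o³(1−k⁴)] with k = 0.79, so 1−k⁴ = 0.6105.
d_o³ = 16T/[π τ_allow (1−k⁴)] = 16×9900000/(π×36.06×0.6105) = 2.290×10^6 mm³.
d_o = 131.8 mm.

d_o = 132 mm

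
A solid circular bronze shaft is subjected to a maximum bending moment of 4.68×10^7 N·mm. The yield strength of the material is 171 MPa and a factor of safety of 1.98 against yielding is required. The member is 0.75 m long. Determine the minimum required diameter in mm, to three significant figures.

σ_allow = 171/1.98 = 86.36 MPa.
For a solid circular section σ = 32M/(πd³), so d³ = 32M/(π σ_allow) = 32×4.6800×10^7/(π×86.36) = 5.520×10^6 mm³.
d = 176.7 mm.

d = 177 mm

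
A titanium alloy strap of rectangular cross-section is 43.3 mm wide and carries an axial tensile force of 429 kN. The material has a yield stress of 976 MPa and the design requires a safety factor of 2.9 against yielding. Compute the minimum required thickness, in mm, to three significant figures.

σ_allow = 976/2.9 = 336.6 MPa.
Required area A = F/σ_allow = 429000/336.6 = 1275 mm².
t = A/w = 1275/43.3 = 29.44 mm.

t = 29.4 mm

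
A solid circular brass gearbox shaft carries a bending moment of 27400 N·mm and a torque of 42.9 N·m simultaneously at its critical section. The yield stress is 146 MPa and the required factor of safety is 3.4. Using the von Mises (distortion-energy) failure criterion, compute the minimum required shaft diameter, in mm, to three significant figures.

σ_allow = σ_y/n = 146/3.4 = 42.94 MPa.
For a solid shaft σ_b = 32M/(πd³) and τ = 16T/(πd³), so the von Mises stress is σ' = (16/πd³)·√(4M²+3T²).
√(4M²+3T²) = √(4×(27400)² + 3×(42900)²) = 92330 N·mm.
d³ = 16×92330/(π×42.94) = 10950 mm³.
d = 22.21 mm.

d = 22.2 mm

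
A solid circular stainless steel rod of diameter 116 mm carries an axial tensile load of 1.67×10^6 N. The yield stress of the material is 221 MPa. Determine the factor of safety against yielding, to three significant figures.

n = 1.40

A = πd²/4 = 10570 mm².
σ = F/A = 1670000/10570 = 158.0 MPa.
n = 221/158.0 = 1.399.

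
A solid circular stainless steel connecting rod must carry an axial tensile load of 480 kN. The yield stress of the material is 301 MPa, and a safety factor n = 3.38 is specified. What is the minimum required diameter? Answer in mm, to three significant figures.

d = 82.8 mm

Allowable stress σ_allow = 301/3.38 = 89.05 MPa.
Required area A = F/σ_allow = 480000/89.05 = 5390 mm².
A = πd²/4 → d = √(4A/π) = 82.84 mm.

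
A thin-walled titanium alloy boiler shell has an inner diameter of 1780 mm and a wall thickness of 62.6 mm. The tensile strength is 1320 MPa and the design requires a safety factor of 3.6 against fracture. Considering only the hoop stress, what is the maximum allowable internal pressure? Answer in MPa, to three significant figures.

p_allow = 25.8 MPa

σ_allow = 1320/3.6 = 366.7 MPa.
σ_h = pD/(2t) → p_allow = 2σ_allow t/D = 2×366.7×62.6/1780 = 25.79 MPa.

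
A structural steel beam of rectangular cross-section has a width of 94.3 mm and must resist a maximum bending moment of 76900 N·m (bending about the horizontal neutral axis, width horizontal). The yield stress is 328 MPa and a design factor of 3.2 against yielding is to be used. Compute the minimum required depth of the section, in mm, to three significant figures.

h = 218 mm

σ_allow = 328/3.2 = 102.5 MPa.
For a rectangular section σ = 6M/(bh²), so h² = 6M/(b σ_allow) = 6×7.6900×10^7/(94.3×102.5) = 47740 mm².
h = 218.5 mm.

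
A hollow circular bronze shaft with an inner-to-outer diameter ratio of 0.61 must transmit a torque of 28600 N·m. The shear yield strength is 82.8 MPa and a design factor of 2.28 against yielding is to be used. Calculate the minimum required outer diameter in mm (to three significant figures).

τ_allow = 82.8/2.28 = 36.32 MPa.
For a hollow shaft τ = 16T/[πd_o³(1−k⁴)] with k = 0.61, so 1−k⁴ = 0.8615.
d_o³ = 16T/[π τ_allow (1−k⁴)] = 16×2.8600×10^7/(π×36.32×0.8615) = 4.655×10^6 mm³.
d_o = 167.0 mm.

d_o = 167 mm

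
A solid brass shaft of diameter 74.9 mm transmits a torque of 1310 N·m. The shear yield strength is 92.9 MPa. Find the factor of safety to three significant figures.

n = 5.85

τ = 16T/(πd³) = 16×1310000/(π×74.9³) = 15.88 MPa.
n = τ_limit/τ = 92.9/15.88 = 5.851.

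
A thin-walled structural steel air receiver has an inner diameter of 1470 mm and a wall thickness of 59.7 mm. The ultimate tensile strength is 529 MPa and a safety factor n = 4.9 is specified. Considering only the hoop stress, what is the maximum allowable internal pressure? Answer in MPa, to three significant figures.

σ_allow = 529/4.9 = 108.0 MPa.
σ_h = pD/(2t) → p_allow = 2σ_allow t/D = 2×108.0×59.7/1470 = 8.769 MPa.

p_allow = 8.77 MPa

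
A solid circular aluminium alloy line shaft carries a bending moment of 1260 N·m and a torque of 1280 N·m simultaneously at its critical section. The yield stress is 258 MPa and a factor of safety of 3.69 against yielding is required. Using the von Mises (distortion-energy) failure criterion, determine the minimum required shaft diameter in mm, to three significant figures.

d = 62.5 mm

σ_allow = σ_y/n = 258/3.69 = 69.92 MPa.
For a solid shaft σ_b = 32M/(πd³) and τ = 16T/(πd³), so the von Mises stress is σ' = (16/πd³)·√(4M²+3T²).
√(4M²+3T²) = √(4×(1.260×10^6)² + 3×(1.280×10^6)²) = 3.356×10^6 N·mm.
d³ = 16×3.356×10^6/(π×69.92) = 244500 mm³.
d = 62.53 mm.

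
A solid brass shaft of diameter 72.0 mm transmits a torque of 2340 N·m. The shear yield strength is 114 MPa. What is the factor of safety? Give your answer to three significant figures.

τ = 16T/(πd³) = 16×2340000/(π×72.0³) = 31.93 MPa.
n = τ_limit/τ = 114/31.93 = 3.570.

n = 3.57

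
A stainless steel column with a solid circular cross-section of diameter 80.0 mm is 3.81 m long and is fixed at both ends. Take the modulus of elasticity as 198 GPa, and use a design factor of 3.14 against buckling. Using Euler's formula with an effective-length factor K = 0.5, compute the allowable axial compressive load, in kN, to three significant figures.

I = πd⁴/64 = π×80.0⁴/64 = 2.011×10^6 mm⁴.
Effective length L_e = KL = 0.5×3.81 m = 1905 mm.
Euler critical load P_cr = π²EI/L_e² = π²×198000×2.011×10^6/1905² = 1.083×10^6 N.
P_allow = P_cr/n = 1.083×10^6/3.14 = 344800 N.

P_allow = 345 kN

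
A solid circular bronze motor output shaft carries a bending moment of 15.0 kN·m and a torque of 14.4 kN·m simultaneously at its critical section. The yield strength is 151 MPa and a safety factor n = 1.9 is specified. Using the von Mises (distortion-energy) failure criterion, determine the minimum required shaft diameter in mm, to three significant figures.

σ_allow = σ_y/n = 151/1.9 = 79.47 MPa.
For a solid shaft σ_b = 32M/(πd³) and τ = 16T/(πd³), so the von Mises stress is σ' = (16/πd³)·√(4M²+3T²).
√(4M²+3T²) = √(4×(1.500×10^7)² + 3×(1.440×10^7)²) = 3.901×10^7 N·mm.
d³ = 16×3.901×10^7/(π×79.47) = 2.500×10^6 mm³.
d = 135.7 mm.

d = 136 mm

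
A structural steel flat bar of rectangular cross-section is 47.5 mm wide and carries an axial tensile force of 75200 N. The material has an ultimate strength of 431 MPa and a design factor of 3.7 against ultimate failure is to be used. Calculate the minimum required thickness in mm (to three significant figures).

t = 13.6 mm

σ_allow = 431/3.7 = 116.5 MPa.
Required area A = F/σ_allow = 75200/116.5 = 645.6 mm².
t = A/w = 645.6/47.5 = 13.59 mm.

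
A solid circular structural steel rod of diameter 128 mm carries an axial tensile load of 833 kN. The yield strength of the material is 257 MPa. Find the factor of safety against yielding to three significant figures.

A = πd²/4 = 12870 mm².
σ = F/A = 833000/12870 = 64.73 MPa.
n = 257/64.73 = 3.970.

n = 3.97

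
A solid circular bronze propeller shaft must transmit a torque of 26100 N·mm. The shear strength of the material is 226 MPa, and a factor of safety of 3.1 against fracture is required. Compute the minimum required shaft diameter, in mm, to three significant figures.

d = 12.2 mm

Allowable shear stress τ_allow = 226/3.1 = 72.90 MPa.
For a solid shaft τ = 16T/(πd³), so d³ = 16T/(π τ_allow) = 16×26100/(π×72.90) = 1823 mm³.
d = (1823)^(1/3) = 12.22 mm.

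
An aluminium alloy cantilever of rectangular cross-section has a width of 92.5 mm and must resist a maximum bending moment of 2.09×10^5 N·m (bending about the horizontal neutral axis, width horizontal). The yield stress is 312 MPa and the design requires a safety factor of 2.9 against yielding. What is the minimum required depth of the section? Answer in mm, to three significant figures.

h = 355 mm

σ_allow = 312/2.9 = 107.6 MPa.
For a rectangular section σ = 6M/(bh²), so h² = 6M/(b σ_allow) = 6×2.0900×10^8/(92.5×107.6) = 126000 mm².
h = 355.0 mm.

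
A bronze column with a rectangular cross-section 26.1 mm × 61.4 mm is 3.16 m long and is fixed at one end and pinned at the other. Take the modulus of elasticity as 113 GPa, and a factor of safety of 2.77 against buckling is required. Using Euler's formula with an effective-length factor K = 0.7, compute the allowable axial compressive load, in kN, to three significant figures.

Buckling occurs about the weak axis: I_min = h·b³/12 = 61.4×26.1³/12 = 90970 mm⁴ (b = 26.1 mm is the smaller dimension).
Effective length L_e = KL = 0.7×3.16 m = 2212 mm.
Euler critical load P_cr = π²EI/L_e² = π²×113000×90970/2212² = 20740 N.
P_allow = P_cr/n = 20740/2.77 = 7486 N.

P_allow = 7.49 kN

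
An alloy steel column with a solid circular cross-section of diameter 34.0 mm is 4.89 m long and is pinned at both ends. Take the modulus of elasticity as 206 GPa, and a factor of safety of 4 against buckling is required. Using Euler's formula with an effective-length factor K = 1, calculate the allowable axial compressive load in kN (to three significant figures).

P_allow = 1.39 kN

I = πd⁴/64 = π×34.0⁴/64 = 65600 mm⁴.
Effective length L_e = KL = 1×4.89 m = 4890 mm.
Euler critical load P_cr = π²EI/L_e² = π²×206000×65600/4890² = 5577 N.
P_allow = P_cr/n = 5577/4 = 1394 N.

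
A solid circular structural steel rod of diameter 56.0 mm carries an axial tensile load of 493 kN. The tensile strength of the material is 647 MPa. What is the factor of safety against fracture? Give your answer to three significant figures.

n = 3.23

A = πd²/4 = 2463 mm².
σ = F/A = 493000/2463 = 200.2 MPa.
n = 647/200.2 = 3.232.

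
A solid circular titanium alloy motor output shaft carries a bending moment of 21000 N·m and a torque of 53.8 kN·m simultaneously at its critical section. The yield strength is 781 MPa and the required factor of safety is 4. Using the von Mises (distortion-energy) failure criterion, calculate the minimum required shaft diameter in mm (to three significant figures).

d = 139 mm

σ_allow = σ_y/n = 781/4 = 195.2 MPa.
For a solid shaft σ_b = 32M/(πd³) and τ = 16T/(πd³), so the von Mises stress is σ' = (16/πd³)·√(4M²+3T²).
√(4M²+3T²) = √(4×(2.100×10^7)² + 3×(5.380×10^7)²) = 1.022×10^8 N·mm.
d³ = 16×1.022×10^8/(π×195.2) = 2.666×10^6 mm³.
d = 138.7 mm.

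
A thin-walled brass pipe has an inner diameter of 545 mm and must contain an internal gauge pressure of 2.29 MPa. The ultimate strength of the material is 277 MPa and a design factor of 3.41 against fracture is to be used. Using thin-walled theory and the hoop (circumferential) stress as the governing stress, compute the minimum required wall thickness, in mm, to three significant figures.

σ_allow = 277/3.41 = 81.23 MPa.
Hoop stress σ_h = pD/(2t), so t = pD/(2σ_allow) = 2.29×545/(2×81.23) = 7.682 mm.

t = 7.68 mm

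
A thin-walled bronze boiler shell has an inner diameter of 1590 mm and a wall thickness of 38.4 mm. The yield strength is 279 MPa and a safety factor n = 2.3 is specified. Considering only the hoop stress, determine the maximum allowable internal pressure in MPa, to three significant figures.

p_allow = 5.86 MPa

σ_allow = 279/2.3 = 121.3 MPa.
σ_h = pD/(2t) → p_allow = 2σ_allow t/D = 2×121.3×38.4/1590 = 5.859 MPa.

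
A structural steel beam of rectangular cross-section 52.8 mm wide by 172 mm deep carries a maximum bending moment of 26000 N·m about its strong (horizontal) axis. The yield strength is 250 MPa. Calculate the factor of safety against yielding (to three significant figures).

Section modulus S = bh²/6 = 52.8×172²/6 = 260300 mm³.
σ = M/S = 2.6000×10^7/260300 = 99.87 MPa.
n = 250/99.87 = 2.503.

n = 2.50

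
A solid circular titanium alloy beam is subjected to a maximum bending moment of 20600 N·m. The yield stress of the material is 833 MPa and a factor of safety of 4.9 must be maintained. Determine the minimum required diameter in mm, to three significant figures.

σ_allow = 833/4.9 = 170.0 MPa.
For a solid circular section σ = 32M/(πd³), so d³ = 32M/(π σ_allow) = 32×2.0600×10^7/(π×170.0) = 1.234×10^6 mm³.
d = 107.3 mm.

d = 107 mm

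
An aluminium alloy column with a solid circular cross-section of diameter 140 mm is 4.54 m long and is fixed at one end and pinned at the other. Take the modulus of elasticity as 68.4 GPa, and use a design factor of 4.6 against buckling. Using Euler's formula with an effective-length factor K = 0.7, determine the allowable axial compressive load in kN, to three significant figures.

P_allow = 274 kN

I = πd⁴/64 = π×140⁴/64 = 1.886×10^7 mm⁴.
Effective length L_e = KL = 0.7×4.54 m = 3178 mm.
Euler critical load P_cr = π²EI/L_e² = π²×68400×1.886×10^7/3178² = 1.260×10^6 N.
P_allow = P_cr/n = 1.260×10^6/4.6 = 274000 N.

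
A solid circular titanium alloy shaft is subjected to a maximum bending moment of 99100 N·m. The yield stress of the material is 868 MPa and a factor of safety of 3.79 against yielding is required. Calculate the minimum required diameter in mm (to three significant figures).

σ_allow = 868/3.79 = 229.0 MPa.
For a solid circular section σ = 32M/(πd³), so d³ = 32M/(π σ_allow) = 32×9.9100×10^7/(π×229.0) = 4.408×10^6 mm³.
d = 164.0 mm.

d = 164 mm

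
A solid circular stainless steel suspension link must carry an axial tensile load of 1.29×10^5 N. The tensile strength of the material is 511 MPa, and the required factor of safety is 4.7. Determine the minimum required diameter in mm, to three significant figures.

d = 38.9 mm

Allowable stress σ_allow = 511/4.7 = 108.7 MPa.
Required area A = F/σ_allow = 129000/108.7 = 1186 mm².
A = πd²/4 → d = √(4A/π) = 38.87 mm.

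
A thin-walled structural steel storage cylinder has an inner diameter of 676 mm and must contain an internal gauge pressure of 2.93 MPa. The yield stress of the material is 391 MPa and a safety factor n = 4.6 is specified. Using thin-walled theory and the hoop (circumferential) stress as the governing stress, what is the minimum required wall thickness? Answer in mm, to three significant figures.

σ_allow = 391/4.6 = 85.00 MPa.
Hoop stress σ_h = pD/(2t), so t = pD/(2σ_allow) = 2.93×676/(2×85.00) = 11.65 mm.

t = 11.7 mm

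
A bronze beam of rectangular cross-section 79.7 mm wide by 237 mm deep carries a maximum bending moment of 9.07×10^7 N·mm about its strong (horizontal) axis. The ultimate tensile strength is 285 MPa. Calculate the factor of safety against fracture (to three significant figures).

Section modulus S = bh²/6 = 79.7×237²/6 = 746100 mm³.
σ = M/S = 9.0700×10^7/746100 = 121.6 MPa.
n = 285/121.6 = 2.344.

n = 2.34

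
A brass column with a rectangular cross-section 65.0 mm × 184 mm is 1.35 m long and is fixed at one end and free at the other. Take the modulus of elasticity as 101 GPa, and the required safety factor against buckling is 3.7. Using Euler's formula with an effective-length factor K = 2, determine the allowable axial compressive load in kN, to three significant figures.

P_allow = 156 kN

Buckling occurs about the weak axis: I_min = h·b³/12 = 184×65.0³/12 = 4.211×10^6 mm⁴ (b = 65.0 mm is the smaller dimension).
Effective length L_e = KL = 2×1.35 m = 2700 mm.
Euler critical load P_cr = π²EI/L_e² = π²×101000×4.211×10^6/2700² = 575800 N.
P_allow = P_cr/n = 575800/3.7 = 155600 N.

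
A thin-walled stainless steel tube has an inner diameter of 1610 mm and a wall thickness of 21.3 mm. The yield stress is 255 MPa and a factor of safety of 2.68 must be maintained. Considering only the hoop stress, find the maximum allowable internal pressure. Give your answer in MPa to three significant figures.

p_allow = 2.52 MPa

σ_allow = 255/2.68 = 95.15 MPa.
σ_h = pD/(2t) → p_allow = 2σ_allow t/D = 2×95.15×21.3/1610 = 2.518 MPa.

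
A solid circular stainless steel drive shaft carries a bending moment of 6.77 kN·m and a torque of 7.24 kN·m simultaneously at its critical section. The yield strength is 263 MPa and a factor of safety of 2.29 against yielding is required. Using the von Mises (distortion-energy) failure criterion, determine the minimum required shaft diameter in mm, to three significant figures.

σ_allow = σ_y/n = 263/2.29 = 114.8 MPa.
For a solid shaft σ_b = 32M/(πd³) and τ = 16T/(πd³), so the von Mises stress is σ' = (16/πd³)·√(4M²+3T²).
√(4M²+3T²) = √(4×(6.770×10^6)² + 3×(7.240×10^6)²) = 1.845×10^7 N·mm.
d³ = 16×1.845×10^7/(π×114.8) = 818400 mm³.
d = 93.54 mm.

d = 93.5 mm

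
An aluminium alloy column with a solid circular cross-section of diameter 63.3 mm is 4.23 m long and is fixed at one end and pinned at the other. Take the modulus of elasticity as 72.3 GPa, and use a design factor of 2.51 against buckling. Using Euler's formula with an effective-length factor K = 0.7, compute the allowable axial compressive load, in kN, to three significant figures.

P_allow = 25.6 kN

I = πd⁴/64 = π×63.3⁴/64 = 788100 mm⁴.
Effective length L_e = KL = 0.7×4.23 m = 2961 mm.
Euler critical load P_cr = π²EI/L_e² = π²×72300×788100/2961² = 64140 N.
P_allow = P_cr/n = 64140/2.51 = 25550 N.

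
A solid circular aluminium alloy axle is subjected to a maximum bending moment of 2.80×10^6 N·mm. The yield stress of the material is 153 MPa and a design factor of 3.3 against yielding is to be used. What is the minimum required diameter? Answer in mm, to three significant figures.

d = 85.0 mm

σ_allow = 153/3.3 = 46.36 MPa.
For a solid circular section σ = 32M/(πd³), so d³ = 32M/(π σ_allow) = 32×2800000/(π×46.36) = 615100 mm³.
d = 85.05 mm.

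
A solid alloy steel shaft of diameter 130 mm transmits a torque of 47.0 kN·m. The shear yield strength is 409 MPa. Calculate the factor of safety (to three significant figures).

n = 3.75

τ = 16T/(πd³) = 16×4.7000×10^7/(π×130³) = 109.0 MPa.
n = τ_limit/τ = 409/109.0 = 3.754.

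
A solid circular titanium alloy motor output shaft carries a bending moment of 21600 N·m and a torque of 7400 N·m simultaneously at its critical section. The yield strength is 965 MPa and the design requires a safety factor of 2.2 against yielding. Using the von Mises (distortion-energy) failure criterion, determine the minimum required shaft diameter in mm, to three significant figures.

σ_allow = σ_y/n = 965/2.2 = 438.6 MPa.
For a solid shaft σ_b = 32M/(πd³) and τ = 16T/(πd³), so the von Mises stress is σ' = (16/πd³)·√(4M²+3T²).
√(4M²+3T²) = √(4×(2.160×10^7)² + 3×(7.400×10^6)²) = 4.506×10^7 N·mm.
d³ = 16×4.506×10^7/(π×438.6) = 523200 mm³.
d = 80.58 mm.

d = 80.6 mm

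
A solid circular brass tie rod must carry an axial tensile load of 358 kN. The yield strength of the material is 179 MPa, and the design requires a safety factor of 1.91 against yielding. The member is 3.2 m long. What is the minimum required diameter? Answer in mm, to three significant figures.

Allowable stress σ_allow = 179/1.91 = 93.72 MPa.
Required area A = F/σ_allow = 358000/93.72 = 3820 mm².
A = πd²/4 → d = √(4A/π) = 69.74 mm.

d = 69.7 mm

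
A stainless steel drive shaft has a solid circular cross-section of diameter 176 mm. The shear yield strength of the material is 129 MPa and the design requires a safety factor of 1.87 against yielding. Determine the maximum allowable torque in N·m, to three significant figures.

T_allow = 73800 N·m

τ_allow = 129/1.87 = 68.98 MPa.
For a solid shaft T_allow = τ_allow·πd³/16; πd³/16 = π×176³/16 = 1.070×10^6 mm³.
T_allow = 68.98×1.070×10^6 = 7.384×10^7 N·mm = 73840 N·m.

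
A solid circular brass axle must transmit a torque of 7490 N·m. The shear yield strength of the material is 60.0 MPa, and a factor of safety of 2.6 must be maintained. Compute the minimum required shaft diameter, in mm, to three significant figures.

Allowable shear stress τ_allow = 60.0/2.6 = 23.08 MPa.
For a solid shaft τ = 16T/(πd³), so d³ = 16T/(π τ_allow) = 16×7490000/(π×23.08) = 1.653×10^6 mm³.
d = (1.653×10^6)^(1/3) = 118.2 mm.

d = 118 mm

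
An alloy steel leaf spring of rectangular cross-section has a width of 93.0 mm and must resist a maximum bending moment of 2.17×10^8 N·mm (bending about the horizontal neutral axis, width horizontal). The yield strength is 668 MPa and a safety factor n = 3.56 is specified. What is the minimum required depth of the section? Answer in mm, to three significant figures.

σ_allow = 668/3.56 = 187.6 MPa.
For a rectangular section σ = 6M/(bh²), so h² = 6M/(b σ_allow) = 6×2.1700×10^8/(93.0×187.6) = 74610 mm².
h = 273.1 mm.

h = 273 mm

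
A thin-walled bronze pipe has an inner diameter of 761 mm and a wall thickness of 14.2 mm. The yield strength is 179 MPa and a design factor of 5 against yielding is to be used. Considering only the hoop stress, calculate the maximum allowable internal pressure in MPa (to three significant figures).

p_allow = 1.34 MPa

σ_allow = 179/5 = 35.80 MPa.
σ_h = pD/(2t) → p_allow = 2σ_allow t/D = 2×35.80×14.2/761 = 1.336 MPa.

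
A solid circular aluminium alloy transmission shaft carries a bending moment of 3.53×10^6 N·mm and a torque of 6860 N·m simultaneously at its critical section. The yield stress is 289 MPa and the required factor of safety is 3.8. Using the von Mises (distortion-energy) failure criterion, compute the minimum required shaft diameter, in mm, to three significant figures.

d = 97.5 mm

σ_allow = σ_y/n = 289/3.8 = 76.05 MPa.
For a solid shaft σ_b = 32M/(πd³) and τ = 16T/(πd³), so the von Mises stress is σ' = (16/πd³)·√(4M²+3T²).
√(4M²+3T²) = √(4×(3.530×10^6)² + 3×(6.860×10^6)²) = 1.382×10^7 N·mm.
d³ = 16×1.382×10^7/(π×76.05) = 925500 mm³.
d = 97.45 mm.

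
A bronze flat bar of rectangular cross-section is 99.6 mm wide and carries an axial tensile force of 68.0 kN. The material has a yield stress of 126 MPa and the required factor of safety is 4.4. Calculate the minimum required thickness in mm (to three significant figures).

σ_allow = 126/4.4 = 28.64 MPa.
Required area A = F/σ_allow = 68000/28.64 = 2375 mm².
t = A/w = 2375/99.6 = 23.84 mm.

t = 23.8 mm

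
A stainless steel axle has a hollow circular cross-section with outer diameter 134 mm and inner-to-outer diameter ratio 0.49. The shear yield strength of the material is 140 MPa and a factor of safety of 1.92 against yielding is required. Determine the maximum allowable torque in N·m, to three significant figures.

τ_allow = 140/1.92 = 72.92 MPa.
For a hollow shaft T_allow = τ_allow·πd_o³(1−k⁴)/16 with 1−k⁴ = 0.9424, so πd_o³(1−k⁴)/16 = 445200 mm³.
T_allow = 72.92×445200 = 3.246×10^7 N·mm = 32460 N·m.

T_allow = 32500 N·m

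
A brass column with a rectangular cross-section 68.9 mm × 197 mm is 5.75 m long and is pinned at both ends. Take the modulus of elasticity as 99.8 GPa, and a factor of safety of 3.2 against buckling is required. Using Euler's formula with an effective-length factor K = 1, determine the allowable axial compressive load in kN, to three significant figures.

P_allow = 50.0 kN

Buckling occurs about the weak axis: I_min = h·b³/12 = 197×68.9³/12 = 5.370×10^6 mm⁴ (b = 68.9 mm is the smaller dimension).
Effective length L_e = KL = 1×5.75 m = 5750 mm.
Euler critical load P_cr = π²EI/L_e² = π²×99800×5.370×10^6/5750² = 160000 N.
P_allow = P_cr/n = 160000/3.2 = 49990 N.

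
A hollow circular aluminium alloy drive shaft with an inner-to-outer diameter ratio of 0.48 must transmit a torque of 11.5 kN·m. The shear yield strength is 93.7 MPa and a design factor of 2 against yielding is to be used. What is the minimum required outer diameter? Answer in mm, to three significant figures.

τ_allow = 93.7/2 = 46.85 MPa.
For a hollow shaft τ = 16T/[πd_o³(1−k⁴)] with k = 0.48, so 1−k⁴ = 0.9469.
d_o³ = 16T/[π τ_allow (1−k⁴)] = 16×1.1500×10^7/(π×46.85×0.9469) = 1.320×10^6 mm³.
d_o = 109.7 mm.

d_o = 110 mm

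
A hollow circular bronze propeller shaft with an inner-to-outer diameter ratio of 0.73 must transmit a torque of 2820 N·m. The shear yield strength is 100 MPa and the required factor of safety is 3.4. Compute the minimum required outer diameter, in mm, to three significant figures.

d_o = 88.0 mm

τ_allow = 100/3.4 = 29.41 MPa.
For a hollow shaft τ = 16T/[πd_o³(1−k⁴)] with k = 0.73, so 1−k⁴ = 0.7160.
d_o³ = 16T/[π τ_allow (1−k⁴)] = 16×2820000/(π×29.41×0.7160) = 682000 mm³.
d_o = 88.02 mm.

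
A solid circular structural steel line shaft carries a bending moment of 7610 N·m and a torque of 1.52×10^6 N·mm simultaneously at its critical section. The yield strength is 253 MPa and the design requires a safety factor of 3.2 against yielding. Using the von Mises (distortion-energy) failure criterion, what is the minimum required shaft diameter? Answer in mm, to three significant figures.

d = 99.8 mm

σ_allow = σ_y/n = 253/3.2 = 79.06 MPa.
For a solid shaft σ_b = 32M/(πd³) and τ = 16T/(πd³), so the von Mises stress is σ' = (16/πd³)·√(4M²+3T²).
√(4M²+3T²) = √(4×(7.610×10^6)² + 3×(1.520×10^6)²) = 1.545×10^7 N·mm.
d³ = 16×1.545×10^7/(π×79.06) = 995000 mm³.
d = 99.83 mm.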